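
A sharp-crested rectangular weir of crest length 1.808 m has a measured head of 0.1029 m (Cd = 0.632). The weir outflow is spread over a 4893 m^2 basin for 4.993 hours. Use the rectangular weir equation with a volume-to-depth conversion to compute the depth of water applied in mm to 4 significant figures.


Approach: apply the rectangular weir equation with a volume-to-depth conversion, Q = (2/3)*Cd*L*sqrt(2g)*H^1.5; d = Q*t/A * 1000.
Step 1 — weir discharge:
  Q = (2/3)*0.632*1.808*sqrt(2*9.81)*0.1029^1.5 = 0.111377 m^3/s
Step 2 — volume: V = 0.111377 * 4.993*3600 = 2001.99 m^3
Step 3 — depth: d = V/A * 1000 = 2001.99/4893 * 1000 = 409.2 mm
Therefore the depth of water applied = 409.2 mm.


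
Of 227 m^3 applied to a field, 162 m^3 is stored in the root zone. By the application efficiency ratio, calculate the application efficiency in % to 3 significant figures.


Approach: apply the application efficiency ratio, Ea = (stored/applied)*100.
Ea = (162/227)*100 = 71.4 %
Therefore the application efficiency = 71.4 %.


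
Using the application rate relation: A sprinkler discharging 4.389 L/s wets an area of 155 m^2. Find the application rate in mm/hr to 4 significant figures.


Approach: apply the application rate relation, rate = (Q/A)*3600.
rate = (4.389 / 155) * 3600 = 101.9 mm/hr
Therefore the application rate = 101.9 mm/hr.


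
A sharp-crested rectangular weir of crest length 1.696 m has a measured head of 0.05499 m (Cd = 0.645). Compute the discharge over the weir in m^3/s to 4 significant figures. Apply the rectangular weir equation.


Approach: apply the rectangular weir equation, Q = (2/3)*Cd*L*sqrt(2g)*H^1.5.
Q = (2/3)*0.645*1.696*sqrt(2*9.81)*0.05499^1.5 = 0.04166 m^3/s
Therefore the discharge over the weir = 0.04166 m^3/s.


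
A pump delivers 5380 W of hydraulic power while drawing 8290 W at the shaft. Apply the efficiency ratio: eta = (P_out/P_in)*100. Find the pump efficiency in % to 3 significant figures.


eta = (5380 / 8290) * 100 = 64.9 %
Therefore the pump efficiency = 64.9 %.


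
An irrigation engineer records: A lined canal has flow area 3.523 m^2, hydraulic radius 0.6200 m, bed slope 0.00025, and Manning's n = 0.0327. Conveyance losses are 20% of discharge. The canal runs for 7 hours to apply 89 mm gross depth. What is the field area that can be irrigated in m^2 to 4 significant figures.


Approach: apply Manning's equation with a conveyance and depth budget, Q = (1/n)*A*R^(2/3)*S^(1/2); Q_field = Q*(1-loss); Area = Q_field*t/(d/1000).
Step 1 — canal discharge (Manning's equation):
  Q = (1/0.0327) * 3.523 * 0.6200^(2/3) * 0.00025^(1/2) = 1.23860 m^3/s
Step 2 — delivered flow: Q_field = 1.23860*(1 - 20/100) = 0.990876 m^3/s
Step 3 — volume delivered: V = 0.990876 * 7*3600 = 24970.1 m^3
Step 4 — area served: A = V / (depth/1000) = 24970.1 / 0.089 = 280600 m^2
Therefore the field area that can be irrigated = 280600 m^2.


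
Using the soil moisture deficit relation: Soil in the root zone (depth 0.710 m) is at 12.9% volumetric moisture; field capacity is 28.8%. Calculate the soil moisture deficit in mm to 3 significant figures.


Approach: apply the soil moisture deficit relation, SMD = (FC - theta)/100 * depth * 1000.
SMD = (28.8 - 12.9)/100 * 0.710 * 1000 = 113 mm
Therefore the soil moisture deficit = 113 mm.


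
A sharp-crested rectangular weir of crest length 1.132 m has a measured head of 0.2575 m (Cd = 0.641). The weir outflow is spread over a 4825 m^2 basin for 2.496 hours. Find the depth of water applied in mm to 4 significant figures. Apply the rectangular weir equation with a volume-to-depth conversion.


Approach: apply the rectangular weir equation with a volume-to-depth conversion, Q = (2/3)*Cd*L*sqrt(2g)*H^1.5; d = Q*t/A * 1000.
Step 1 — weir discharge:
  Q = (2/3)*0.641*1.132*sqrt(2*9.81)*0.2575^1.5 = 0.279981 m^3/s
Step 2 — volume: V = 0.279981 * 2.496*3600 = 2515.80 m^3
Step 3 — depth: d = V/A * 1000 = 2515.80/4825 * 1000 = 521.4 mm
Therefore the depth of water applied = 521.4 mm.


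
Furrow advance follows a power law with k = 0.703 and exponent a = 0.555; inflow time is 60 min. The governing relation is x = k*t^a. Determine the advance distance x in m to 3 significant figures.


x = 0.703 * 60^0.555 = 6.82 m
Therefore the advance distance x = 6.82 m.


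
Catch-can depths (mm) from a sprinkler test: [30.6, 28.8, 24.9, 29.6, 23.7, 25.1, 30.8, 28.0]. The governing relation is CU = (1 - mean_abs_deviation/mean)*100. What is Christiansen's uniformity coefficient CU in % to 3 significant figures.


mean = 27.688 mm
mean |d_i - mean| = 2.3406 mm
CU = (1 - 2.3406/27.688)*100 = 91.5 %
Therefore Christiansen's uniformity coefficient CU = 91.5 %.


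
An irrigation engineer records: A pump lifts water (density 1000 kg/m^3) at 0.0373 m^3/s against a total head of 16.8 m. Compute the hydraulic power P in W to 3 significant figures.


Approach: apply the hydraulic power relation, P = rho*g*Q*H.
P = 1000 * 9.81 * 0.0373 * 16.8 = 6150 W
Therefore the hydraulic power P = 6150 W.


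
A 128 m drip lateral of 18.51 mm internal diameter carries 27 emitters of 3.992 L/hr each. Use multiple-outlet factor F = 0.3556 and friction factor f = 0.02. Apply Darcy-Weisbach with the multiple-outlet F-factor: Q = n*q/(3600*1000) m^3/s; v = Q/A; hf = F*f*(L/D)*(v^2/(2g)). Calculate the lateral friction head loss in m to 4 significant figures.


Q = 27*3.992/(3600*1000) = 2.99400e-05 m^3/s
A = pi*(18.51e-3/2)^2 = 2.69093e-04 m^2, so v = Q/A = 0.111263 m/s
hf = 0.3556*0.02*(128/0.01851)*(0.111263^2/(2*9.81)) = 0.03103 m
Therefore the lateral friction head loss = 0.03103 m.


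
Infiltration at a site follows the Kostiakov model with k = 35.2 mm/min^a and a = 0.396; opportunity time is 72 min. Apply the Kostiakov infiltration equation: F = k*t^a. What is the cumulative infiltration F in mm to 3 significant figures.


F = 35.2 * 72^0.396 = 191 mm
Therefore the cumulative infiltration F = 191 mm.


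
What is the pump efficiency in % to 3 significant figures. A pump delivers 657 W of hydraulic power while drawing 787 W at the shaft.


Approach: apply the efficiency ratio, eta = (P_out/P_in)*100.
eta = (657 / 787) * 100 = 83.5 %
Therefore the pump efficiency = 83.5 %.


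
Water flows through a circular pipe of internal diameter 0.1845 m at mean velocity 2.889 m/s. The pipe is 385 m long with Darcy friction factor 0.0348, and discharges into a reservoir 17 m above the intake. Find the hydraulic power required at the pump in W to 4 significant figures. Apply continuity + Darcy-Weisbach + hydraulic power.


Approach: apply continuity + Darcy-Weisbach + hydraulic power, Q = A*v; hf = f*(L/D)*(v^2/(2g)); H = static + hf; P = rho*g*Q*H.
Step 1 — flow rate (continuity, Q = A*v):
  A = pi*(0.1845/2)^2 = 0.0267351 m^2
  Q = 0.0267351 * 2.889 = 0.0772378 m^3/s
Step 2 — friction head loss (Darcy-Weisbach):
  hf = 0.0348 * (385/0.1845) * (2.889^2 / (2*9.81))
  hf = 30.8915 m
Step 3 — total head: H = 17 + 30.8915 = 47.8915 m
Step 4 — hydraulic power (P = rho*g*Q*H):
  P = 1000 * 9.81 * 0.0772378 * 47.8915 = 36290 W
Therefore the hydraulic power required at the pump = 36290 W.


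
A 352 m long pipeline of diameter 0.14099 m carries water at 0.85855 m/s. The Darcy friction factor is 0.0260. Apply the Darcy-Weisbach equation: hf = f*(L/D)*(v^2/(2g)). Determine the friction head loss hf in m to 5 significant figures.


hf = 0.0260 * (352/0.14099) * (0.85855^2 / (2*9.81))
hf = 2.4387 m
Therefore the friction head loss hf = 2.4387 m.


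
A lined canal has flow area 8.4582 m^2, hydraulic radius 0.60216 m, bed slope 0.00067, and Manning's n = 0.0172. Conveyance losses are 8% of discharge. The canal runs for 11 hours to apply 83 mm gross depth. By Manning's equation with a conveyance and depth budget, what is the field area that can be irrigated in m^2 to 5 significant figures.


Approach: apply Manning's equation with a conveyance and depth budget, Q = (1/n)*A*R^(2/3)*S^(1/2); Q_field = Q*(1-loss); Area = Q_field*t/(d/1000).
Step 1 — canal discharge (Manning's equation):
  Q = (1/0.0172) * 8.4582 * 0.60216^(2/3) * 0.00067^(1/2) = 9.076704 m^3/s
Step 2 — delivered flow: Q_field = 9.076704*(1 - 8/100) = 8.350568 m^3/s
Step 3 — volume delivered: V = 8.350568 * 11*3600 = 330682.5 m^3
Step 4 — area served: A = V / (depth/1000) = 330682.5 / 0.083 = 3984100 m^2
Therefore the field area that can be irrigated = 3984100 m^2.


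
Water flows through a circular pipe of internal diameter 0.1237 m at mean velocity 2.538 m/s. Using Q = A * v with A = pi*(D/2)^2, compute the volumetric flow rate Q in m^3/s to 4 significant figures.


A = pi*(0.1237/2)^2 = 0.0120179 m^2
Q = 0.0120179 * 2.538 = 0.03050 m^3/s
Therefore the volumetric flow rate Q = 0.03050 m^3/s.


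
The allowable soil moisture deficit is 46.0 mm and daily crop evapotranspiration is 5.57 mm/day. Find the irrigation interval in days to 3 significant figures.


Approach: apply the irrigation interval relation, interval = SMD / ETc.
interval = 46.0 / 5.57 = 8.26 days
Therefore the irrigation interval = 8.26 days.


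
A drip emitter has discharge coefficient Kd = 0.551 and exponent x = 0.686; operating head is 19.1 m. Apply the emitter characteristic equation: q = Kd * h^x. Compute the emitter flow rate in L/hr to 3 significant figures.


q = 0.551 * 19.1^0.686 = 4.17 L/hr
Therefore the emitter flow rate = 4.17 L/hr.


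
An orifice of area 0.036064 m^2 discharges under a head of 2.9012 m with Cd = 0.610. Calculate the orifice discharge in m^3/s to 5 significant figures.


Approach: apply the orifice equation, Q = Cd*A*sqrt(2*g*h).
Q = 0.610 * 0.036064 * sqrt(2*9.81*2.9012) = 0.16597 m^3/s
Therefore the orifice discharge = 0.16597 m^3/s.


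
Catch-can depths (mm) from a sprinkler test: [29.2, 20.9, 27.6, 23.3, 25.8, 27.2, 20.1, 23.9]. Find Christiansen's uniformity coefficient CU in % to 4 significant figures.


Approach: apply Christiansen's uniformity coefficient, CU = (1 - mean_abs_deviation/mean)*100.
mean = 24.7500 mm
mean |d_i - mean| = 2.70000 mm
CU = (1 - 2.70000/24.7500)*100 = 89.09 %
Therefore Christiansen's uniformity coefficient CU = 89.09 %.


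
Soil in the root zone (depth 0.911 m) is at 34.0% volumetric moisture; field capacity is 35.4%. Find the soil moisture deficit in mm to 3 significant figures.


Approach: apply the soil moisture deficit relation, SMD = (FC - theta)/100 * depth * 1000.
SMD = (35.4 - 34.0)/100 * 0.911 * 1000 = 12.8 mm
Therefore the soil moisture deficit = 12.8 mm.


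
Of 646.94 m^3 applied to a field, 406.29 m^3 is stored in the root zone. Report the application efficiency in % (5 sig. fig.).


Approach: apply the application efficiency ratio, Ea = (stored/applied)*100.
Ea = (406.29/646.94)*100 = 62.802 %
Therefore the application efficiency = 62.802 %.


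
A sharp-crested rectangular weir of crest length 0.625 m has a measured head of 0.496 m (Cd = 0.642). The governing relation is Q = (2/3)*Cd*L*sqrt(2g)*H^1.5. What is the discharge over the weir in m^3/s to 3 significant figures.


Q = (2/3)*0.642*0.625*sqrt(2*9.81)*0.496^1.5 = 0.414 m^3/s
Therefore the discharge over the weir = 0.414 m^3/s.


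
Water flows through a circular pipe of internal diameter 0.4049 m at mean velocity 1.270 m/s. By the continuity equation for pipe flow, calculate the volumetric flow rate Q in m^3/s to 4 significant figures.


Approach: apply the continuity equation for pipe flow, Q = A * v with A = pi*(D/2)^2.
A = pi*(0.4049/2)^2 = 0.128761 m^2
Q = 0.128761 * 1.270 = 0.1635 m^3/s
Therefore the volumetric flow rate Q = 0.1635 m^3/s.


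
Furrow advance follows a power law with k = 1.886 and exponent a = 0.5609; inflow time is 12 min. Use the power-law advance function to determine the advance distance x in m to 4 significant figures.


Approach: apply the power-law advance function, x = k*t^a.
x = 1.886 * 12^0.5609 = 7.601 m
Therefore the advance distance x = 7.601 m.


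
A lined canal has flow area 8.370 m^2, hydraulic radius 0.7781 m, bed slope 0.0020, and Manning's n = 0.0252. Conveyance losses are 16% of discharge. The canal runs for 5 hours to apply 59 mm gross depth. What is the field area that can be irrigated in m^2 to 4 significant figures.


Approach: apply Manning's equation with a conveyance and depth budget, Q = (1/n)*A*R^(2/3)*S^(1/2); Q_field = Q*(1-loss); Area = Q_field*t/(d/1000).
Step 1 — canal discharge (Manning's equation):
  Q = (1/0.0252) * 8.370 * 0.7781^(2/3) * 0.0020^(1/2) = 12.5660 m^3/s
Step 2 — delivered flow: Q_field = 12.5660*(1 - 16/100) = 10.5554 m^3/s
Step 3 — volume delivered: V = 10.5554 * 5*3600 = 189998 m^3
Step 4 — area served: A = V / (depth/1000) = 189998 / 0.059 = 3220000 m^2
Therefore the field area that can be irrigated = 3220000 m^2.


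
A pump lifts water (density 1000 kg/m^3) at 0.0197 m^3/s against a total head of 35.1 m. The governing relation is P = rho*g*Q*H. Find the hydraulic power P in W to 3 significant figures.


P = 1000 * 9.81 * 0.0197 * 35.1 = 6780 W
Therefore the hydraulic power P = 6780 W.


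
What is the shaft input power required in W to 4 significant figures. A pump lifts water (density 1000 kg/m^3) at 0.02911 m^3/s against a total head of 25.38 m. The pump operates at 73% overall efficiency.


Approach: apply hydraulic power then efficiency conversion, P = rho*g*Q*H; P_in = P/eta.
Step 1 — hydraulic power (P = rho*g*Q*H):
  P = 1000 * 9.81 * 0.02911 * 25.38 = 7247.74 W
Step 2 — input power: P_in = P/eta = 7247.74 / 0.73 = 9928 W
Therefore the shaft input power required = 9928 W.


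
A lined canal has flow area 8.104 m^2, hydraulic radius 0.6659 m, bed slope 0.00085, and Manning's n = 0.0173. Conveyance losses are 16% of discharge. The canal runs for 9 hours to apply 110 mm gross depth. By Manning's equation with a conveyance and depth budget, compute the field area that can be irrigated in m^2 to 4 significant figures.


Approach: apply Manning's equation with a conveyance and depth budget, Q = (1/n)*A*R^(2/3)*S^(1/2); Q_field = Q*(1-loss); Area = Q_field*t/(d/1000).
Step 1 — canal discharge (Manning's equation):
  Q = (1/0.0173) * 8.104 * 0.6659^(2/3) * 0.00085^(1/2) = 10.4144 m^3/s
Step 2 — delivered flow: Q_field = 10.4144*(1 - 16/100) = 8.74812 m^3/s
Step 3 — volume delivered: V = 8.74812 * 9*3600 = 283439 m^3
Step 4 — area served: A = V / (depth/1000) = 283439 / 0.11 = 2577000 m^2
Therefore the field area that can be irrigated = 2577000 m^2.


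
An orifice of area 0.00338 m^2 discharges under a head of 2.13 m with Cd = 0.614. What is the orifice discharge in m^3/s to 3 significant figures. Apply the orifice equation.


Approach: apply the orifice equation, Q = Cd*A*sqrt(2*g*h).
Q = 0.614 * 0.00338 * sqrt(2*9.81*2.13) = 0.0134 m^3/s
Therefore the orifice discharge = 0.0134 m^3/s.


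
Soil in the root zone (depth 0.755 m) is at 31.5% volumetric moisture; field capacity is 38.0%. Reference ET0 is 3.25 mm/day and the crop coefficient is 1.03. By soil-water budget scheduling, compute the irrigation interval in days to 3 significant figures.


Approach: apply soil-water budget scheduling, SMD = (FC-theta)/100*depth*1000; ETc = ET0*Kc; interval = SMD/ETc.
Step 1 — soil moisture deficit:
  SMD = (38.0 - 31.5)/100 * 0.755 * 1000 = 49.075 mm
Step 2 — daily crop ET (ETc = ET0*Kc):
  ETc = 3.25 * 1.03 = 3.3475 mm/day
Step 3 — irrigation interval (SMD/ETc):
  interval = 49.075 / 3.3475 = 14.7 days
Therefore the irrigation interval = 14.7 days.


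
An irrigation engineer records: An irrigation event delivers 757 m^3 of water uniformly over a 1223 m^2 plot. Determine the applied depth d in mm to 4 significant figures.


Approach: apply depth from volume over area, d = (V/A)*1000.
d = (757 / 1223) * 1000 = 619.0 mm
Therefore the applied depth d = 619.0 mm.


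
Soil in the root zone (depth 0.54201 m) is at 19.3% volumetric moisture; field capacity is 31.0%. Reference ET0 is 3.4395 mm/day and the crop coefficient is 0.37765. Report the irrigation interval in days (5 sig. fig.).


Approach: apply soil-water budget scheduling, SMD = (FC-theta)/100*depth*1000; ETc = ET0*Kc; interval = SMD/ETc.
Step 1 — soil moisture deficit:
  SMD = (31.0 - 19.3)/100 * 0.54201 * 1000 = 63.41517 mm
Step 2 — daily crop ET (ETc = ET0*Kc):
  ETc = 3.4395 * 0.37765 = 1.298927 mm/day
Step 3 — irrigation interval (SMD/ETc):
  interval = 63.41517 / 1.298927 = 48.821 days
Therefore the irrigation interval = 48.821 days.


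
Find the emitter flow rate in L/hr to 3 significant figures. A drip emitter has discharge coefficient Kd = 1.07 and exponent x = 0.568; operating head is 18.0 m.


Approach: apply the emitter characteristic equation, q = Kd * h^x.
q = 1.07 * 18.0^0.568 = 5.53 L/hr
Therefore the emitter flow rate = 5.53 L/hr.


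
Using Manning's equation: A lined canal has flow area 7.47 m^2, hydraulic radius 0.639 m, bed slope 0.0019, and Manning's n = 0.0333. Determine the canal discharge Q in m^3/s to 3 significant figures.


Approach: apply Manning's equation, Q = (1/n)*A*R^(2/3)*S^(1/2).
Q = (1/0.0333) * 7.47 * 0.639^(2/3) * 0.0019^(1/2) = 7.25 m^3/s
Therefore the canal discharge Q = 7.25 m^3/s.


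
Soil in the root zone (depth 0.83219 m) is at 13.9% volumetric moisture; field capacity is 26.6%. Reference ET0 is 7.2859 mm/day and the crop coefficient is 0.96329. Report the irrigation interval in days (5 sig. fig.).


Approach: apply soil-water budget scheduling, SMD = (FC-theta)/100*depth*1000; ETc = ET0*Kc; interval = SMD/ETc.
Step 1 — soil moisture deficit:
  SMD = (26.6 - 13.9)/100 * 0.83219 * 1000 = 105.6881 mm
Step 2 — daily crop ET (ETc = ET0*Kc):
  ETc = 7.2859 * 0.96329 = 7.018435 mm/day
Step 3 — irrigation interval (SMD/ETc):
  interval = 105.6881 / 7.018435 = 15.059 days
Therefore the irrigation interval = 15.059 days.


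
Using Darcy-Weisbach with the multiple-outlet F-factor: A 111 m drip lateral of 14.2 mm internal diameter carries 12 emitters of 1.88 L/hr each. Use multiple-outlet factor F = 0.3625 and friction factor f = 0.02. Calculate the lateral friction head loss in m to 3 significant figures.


Approach: apply Darcy-Weisbach with the multiple-outlet F-factor, Q = n*q/(3600*1000) m^3/s; v = Q/A; hf = F*f*(L/D)*(v^2/(2g)).
Q = 12*1.88/(3600*1000) = 6.2667e-06 m^3/s
A = pi*(14.2e-3/2)^2 = 1.5837e-04 m^2, so v = Q/A = 0.039570 m/s
hf = 0.3625*0.02*(111/0.0142)*(0.039570^2/(2*9.81)) = 0.00452 m
Therefore the lateral friction head loss = 0.00452 m.


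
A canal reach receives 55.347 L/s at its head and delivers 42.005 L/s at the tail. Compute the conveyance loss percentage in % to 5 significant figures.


Approach: apply the conveyance loss ratio, loss% = ((Q_head - Q_tail)/Q_head)*100.
loss = ((55.347 - 42.005)/55.347)*100 = 24.106 %
Therefore the conveyance loss percentage = 24.106 %.


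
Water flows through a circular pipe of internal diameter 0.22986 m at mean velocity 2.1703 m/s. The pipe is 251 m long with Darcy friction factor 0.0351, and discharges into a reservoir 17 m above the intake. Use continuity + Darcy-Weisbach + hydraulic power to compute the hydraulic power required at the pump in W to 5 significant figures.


Approach: apply continuity + Darcy-Weisbach + hydraulic power, Q = A*v; hf = f*(L/D)*(v^2/(2g)); H = static + hf; P = rho*g*Q*H.
Step 1 — flow rate (continuity, Q = A*v):
  A = pi*(0.22986/2)^2 = 0.04149700 m^2
  Q = 0.04149700 * 2.1703 = 0.09006094 m^3/s
Step 2 — friction head loss (Darcy-Weisbach):
  hf = 0.0351 * (251/0.22986) * (2.1703^2 / (2*9.81))
  hf = 9.201486 m
Step 3 — total head: H = 17 + 9.201486 = 26.20149 m
Step 4 — hydraulic power (P = rho*g*Q*H):
  P = 1000 * 9.81 * 0.09006094 * 26.20149 = 23149 W
Therefore the hydraulic power required at the pump = 23149 W.


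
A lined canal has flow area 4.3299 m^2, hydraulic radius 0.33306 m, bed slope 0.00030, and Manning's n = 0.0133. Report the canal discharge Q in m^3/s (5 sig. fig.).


Approach: apply Manning's equation, Q = (1/n)*A*R^(2/3)*S^(1/2).
Q = (1/0.0133) * 4.3299 * 0.33306^(2/3) * 0.00030^(1/2) = 2.7094 m^3/s
Therefore the canal discharge Q = 2.7094 m^3/s.


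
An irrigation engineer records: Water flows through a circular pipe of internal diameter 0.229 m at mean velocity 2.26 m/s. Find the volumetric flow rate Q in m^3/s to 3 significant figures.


Approach: apply the continuity equation for pipe flow, Q = A * v with A = pi*(D/2)^2.
A = pi*(0.229/2)^2 = 0.041187 m^2
Q = 0.041187 * 2.26 = 0.0931 m^3/s
Therefore the volumetric flow rate Q = 0.0931 m^3/s.


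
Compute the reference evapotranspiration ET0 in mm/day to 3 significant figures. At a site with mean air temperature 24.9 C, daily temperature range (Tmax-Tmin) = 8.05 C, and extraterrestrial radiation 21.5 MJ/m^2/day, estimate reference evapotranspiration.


Approach: apply the Hargreaves-Samani method, ET0 = 0.0023*(Tmean+17.8)*sqrt(Tmax-Tmin)*0.408*Ra.
ET0 = 0.0023*(24.9+17.8)*sqrt(8.05)*0.408*21.5 = 2.44 mm/day
Therefore the reference evapotranspiration ET0 = 2.44 mm/day.


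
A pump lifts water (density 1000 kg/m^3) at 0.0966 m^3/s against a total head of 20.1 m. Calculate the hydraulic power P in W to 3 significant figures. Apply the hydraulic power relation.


Approach: apply the hydraulic power relation, P = rho*g*Q*H.
P = 1000 * 9.81 * 0.0966 * 20.1 = 19000 W
Therefore the hydraulic power P = 19000 W.


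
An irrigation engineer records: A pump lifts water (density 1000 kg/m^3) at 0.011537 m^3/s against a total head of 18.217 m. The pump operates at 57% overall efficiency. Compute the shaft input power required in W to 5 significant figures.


Approach: apply hydraulic power then efficiency conversion, P = rho*g*Q*H; P_in = P/eta.
Step 1 — hydraulic power (P = rho*g*Q*H):
  P = 1000 * 9.81 * 0.011537 * 18.217 = 2061.763 W
Step 2 — input power: P_in = P/eta = 2061.763 / 0.57 = 3617.1 W
Therefore the shaft input power required = 3617.1 W.


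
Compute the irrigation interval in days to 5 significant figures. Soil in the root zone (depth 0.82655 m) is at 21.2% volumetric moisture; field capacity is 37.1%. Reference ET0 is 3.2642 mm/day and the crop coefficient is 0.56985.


Approach: apply soil-water budget scheduling, SMD = (FC-theta)/100*depth*1000; ETc = ET0*Kc; interval = SMD/ETc.
Step 1 — soil moisture deficit:
  SMD = (37.1 - 21.2)/100 * 0.82655 * 1000 = 131.4215 mm
Step 2 — daily crop ET (ETc = ET0*Kc):
  ETc = 3.2642 * 0.56985 = 1.860104 mm/day
Step 3 — irrigation interval (SMD/ETc):
  interval = 131.4215 / 1.860104 = 70.653 days
Therefore the irrigation interval = 70.653 days.


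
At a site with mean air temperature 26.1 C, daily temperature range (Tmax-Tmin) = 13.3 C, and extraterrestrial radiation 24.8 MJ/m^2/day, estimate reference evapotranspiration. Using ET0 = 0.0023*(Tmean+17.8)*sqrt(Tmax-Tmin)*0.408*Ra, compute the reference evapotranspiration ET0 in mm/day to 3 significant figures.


ET0 = 0.0023*(26.1+17.8)*sqrt(13.3)*0.408*24.8 = 3.73 mm/day
Therefore the reference evapotranspiration ET0 = 3.73 mm/day.


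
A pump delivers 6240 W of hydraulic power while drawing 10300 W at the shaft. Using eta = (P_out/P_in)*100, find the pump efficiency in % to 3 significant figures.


eta = (6240 / 10300) * 100 = 60.6 %
Therefore the pump efficiency = 60.6 %.


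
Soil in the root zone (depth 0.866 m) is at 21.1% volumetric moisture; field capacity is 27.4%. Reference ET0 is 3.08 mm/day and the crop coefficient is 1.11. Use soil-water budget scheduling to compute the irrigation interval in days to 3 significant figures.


Approach: apply soil-water budget scheduling, SMD = (FC-theta)/100*depth*1000; ETc = ET0*Kc; interval = SMD/ETc.
Step 1 — soil moisture deficit:
  SMD = (27.4 - 21.1)/100 * 0.866 * 1000 = 54.558 mm
Step 2 — daily crop ET (ETc = ET0*Kc):
  ETc = 3.08 * 1.11 = 3.4188 mm/day
Step 3 — irrigation interval (SMD/ETc):
  interval = 54.558 / 3.4188 = 16.0 days
Therefore the irrigation interval = 16.0 days.


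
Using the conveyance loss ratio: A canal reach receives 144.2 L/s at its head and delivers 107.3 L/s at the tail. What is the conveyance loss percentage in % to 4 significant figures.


Approach: apply the conveyance loss ratio, loss% = ((Q_head - Q_tail)/Q_head)*100.
loss = ((144.2 - 107.3)/144.2)*100 = 25.59 %
Therefore the conveyance loss percentage = 25.59 %.


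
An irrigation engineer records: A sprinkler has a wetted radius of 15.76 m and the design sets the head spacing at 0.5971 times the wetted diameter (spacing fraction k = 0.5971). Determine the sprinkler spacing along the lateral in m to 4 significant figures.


Approach: apply the sprinkler spacing rule (spacing as a fraction of wetted diameter), S = k*(2*R).
S = 0.5971 * (2 * 15.76) = 18.82 m
Therefore the sprinkler spacing along the lateral = 18.82 m.


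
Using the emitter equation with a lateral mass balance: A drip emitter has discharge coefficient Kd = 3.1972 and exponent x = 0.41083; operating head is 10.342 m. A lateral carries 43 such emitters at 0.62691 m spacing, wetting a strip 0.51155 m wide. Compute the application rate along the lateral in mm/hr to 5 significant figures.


Approach: apply the emitter equation with a lateral mass balance, q = Kd*h^x; Q = n*q; rate = Q/(n*spacing*width).
Step 1 — single emitter flow (q = Kd*h^x):
  q = 3.1972 * 10.342^0.41083 = 8.348333 L/hr
Step 2 — total lateral flow: Q = 43 * 8.348333 = 358.9783 L/hr
Step 3 — wetted area: A = 43 * 0.62691 * 0.51155 = 13.78992 m^2
Step 4 — application rate: Q/A = 358.9783/13.78992 = 26.032 mm/hr
Therefore the application rate along the lateral = 26.032 mm/hr.


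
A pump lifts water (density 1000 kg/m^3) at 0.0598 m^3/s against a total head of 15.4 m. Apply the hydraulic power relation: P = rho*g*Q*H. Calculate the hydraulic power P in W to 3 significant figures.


P = 1000 * 9.81 * 0.0598 * 15.4 = 9030 W
Therefore the hydraulic power P = 9030 W.


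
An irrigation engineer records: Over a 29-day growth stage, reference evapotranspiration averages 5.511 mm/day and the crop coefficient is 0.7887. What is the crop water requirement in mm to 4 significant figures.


Approach: apply the crop water requirement relation, CWR = ET0 * Kc * days.
CWR = 5.511 * 0.7887 * 29 = 126.0 mm
Therefore the crop water requirement = 126.0 mm.


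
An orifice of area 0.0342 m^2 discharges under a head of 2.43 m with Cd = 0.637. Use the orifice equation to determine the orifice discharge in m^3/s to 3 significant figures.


Approach: apply the orifice equation, Q = Cd*A*sqrt(2*g*h).
Q = 0.637 * 0.0342 * sqrt(2*9.81*2.43) = 0.150 m^3/s
Therefore the orifice discharge = 0.150 m^3/s.


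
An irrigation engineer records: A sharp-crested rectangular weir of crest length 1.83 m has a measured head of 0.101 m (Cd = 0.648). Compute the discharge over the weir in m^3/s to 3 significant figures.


Approach: apply the rectangular weir equation, Q = (2/3)*Cd*L*sqrt(2g)*H^1.5.
Q = (2/3)*0.648*1.83*sqrt(2*9.81)*0.101^1.5 = 0.112 m^3/s
Therefore the discharge over the weir = 0.112 m^3/s.


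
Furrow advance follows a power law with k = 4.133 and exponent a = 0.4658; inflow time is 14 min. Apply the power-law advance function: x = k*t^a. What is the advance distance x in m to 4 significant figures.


x = 4.133 * 14^0.4658 = 14.13 m
Therefore the advance distance x = 14.13 m.


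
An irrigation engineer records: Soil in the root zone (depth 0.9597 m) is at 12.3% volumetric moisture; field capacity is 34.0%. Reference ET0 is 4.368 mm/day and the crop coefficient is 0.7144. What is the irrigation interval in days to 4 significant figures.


Approach: apply soil-water budget scheduling, SMD = (FC-theta)/100*depth*1000; ETc = ET0*Kc; interval = SMD/ETc.
Step 1 — soil moisture deficit:
  SMD = (34.0 - 12.3)/100 * 0.9597 * 1000 = 208.255 mm
Step 2 — daily crop ET (ETc = ET0*Kc):
  ETc = 4.368 * 0.7144 = 3.12050 mm/day
Step 3 — irrigation interval (SMD/ETc):
  interval = 208.255 / 3.12050 = 66.74 days
Therefore the irrigation interval = 66.74 days.


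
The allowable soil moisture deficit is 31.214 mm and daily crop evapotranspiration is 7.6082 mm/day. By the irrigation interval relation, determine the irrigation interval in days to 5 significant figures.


Approach: apply the irrigation interval relation, interval = SMD / ETc.
interval = 31.214 / 7.6082 = 4.1027 days
Therefore the irrigation interval = 4.1027 days.


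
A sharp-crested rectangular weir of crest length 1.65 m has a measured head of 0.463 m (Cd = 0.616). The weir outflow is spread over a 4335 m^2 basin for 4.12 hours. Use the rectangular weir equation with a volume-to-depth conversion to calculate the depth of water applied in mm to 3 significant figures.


Approach: apply the rectangular weir equation with a volume-to-depth conversion, Q = (2/3)*Cd*L*sqrt(2g)*H^1.5; d = Q*t/A * 1000.
Step 1 — weir discharge:
  Q = (2/3)*0.616*1.65*sqrt(2*9.81)*0.463^1.5 = 0.94557 m^3/s
Step 2 — volume: V = 0.94557 * 4.12*3600 = 14025 m^3
Step 3 — depth: d = V/A * 1000 = 14025/4335 * 1000 = 3240 mm
Therefore the depth of water applied = 3240 mm.


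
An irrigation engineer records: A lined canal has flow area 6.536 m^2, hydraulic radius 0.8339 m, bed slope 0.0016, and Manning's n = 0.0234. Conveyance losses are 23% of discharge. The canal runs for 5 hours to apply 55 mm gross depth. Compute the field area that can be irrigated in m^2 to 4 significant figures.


Approach: apply Manning's equation with a conveyance and depth budget, Q = (1/n)*A*R^(2/3)*S^(1/2); Q_field = Q*(1-loss); Area = Q_field*t/(d/1000).
Step 1 — canal discharge (Manning's equation):
  Q = (1/0.0234) * 6.536 * 0.8339^(2/3) * 0.0016^(1/2) = 9.89841 m^3/s
Step 2 — delivered flow: Q_field = 9.89841*(1 - 23/100) = 7.62178 m^3/s
Step 3 — volume delivered: V = 7.62178 * 5*3600 = 137192 m^3
Step 4 — area served: A = V / (depth/1000) = 137192 / 0.055 = 2494000 m^2
Therefore the field area that can be irrigated = 2494000 m^2.


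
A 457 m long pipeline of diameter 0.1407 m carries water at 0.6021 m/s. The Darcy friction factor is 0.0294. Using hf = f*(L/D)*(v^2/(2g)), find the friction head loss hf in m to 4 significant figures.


hf = 0.0294 * (457/0.1407) * (0.6021^2 / (2*9.81))
hf = 1.764 m
Therefore the friction head loss hf = 1.764 m.


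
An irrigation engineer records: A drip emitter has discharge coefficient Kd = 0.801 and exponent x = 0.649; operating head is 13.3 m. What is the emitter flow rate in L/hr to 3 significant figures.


Approach: apply the emitter characteristic equation, q = Kd * h^x.
q = 0.801 * 13.3^0.649 = 4.30 L/hr
Therefore the emitter flow rate = 4.30 L/hr.


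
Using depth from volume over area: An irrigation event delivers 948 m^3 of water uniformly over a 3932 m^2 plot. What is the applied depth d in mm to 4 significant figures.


Approach: apply depth from volume over area, d = (V/A)*1000.
d = (948 / 3932) * 1000 = 241.1 mm
Therefore the applied depth d = 241.1 mm.


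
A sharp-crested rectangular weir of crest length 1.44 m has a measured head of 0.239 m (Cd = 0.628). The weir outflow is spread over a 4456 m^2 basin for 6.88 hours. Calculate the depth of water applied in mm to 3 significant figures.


Approach: apply the rectangular weir equation with a volume-to-depth conversion, Q = (2/3)*Cd*L*sqrt(2g)*H^1.5; d = Q*t/A * 1000.
Step 1 — weir discharge:
  Q = (2/3)*0.628*1.44*sqrt(2*9.81)*0.239^1.5 = 0.31202 m^3/s
Step 2 — volume: V = 0.31202 * 6.88*3600 = 7728.0 m^3
Step 3 — depth: d = V/A * 1000 = 7728.0/4456 * 1000 = 1730 mm
Therefore the depth of water applied = 1730 mm.


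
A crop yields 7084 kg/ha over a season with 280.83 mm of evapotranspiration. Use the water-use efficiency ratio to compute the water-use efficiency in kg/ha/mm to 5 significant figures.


Approach: apply the water-use efficiency ratio, WUE = yield/ET.
WUE = 7084 / 280.83 = 25.225 kg/ha/mm
Therefore the water-use efficiency = 25.225 kg/ha/mm.


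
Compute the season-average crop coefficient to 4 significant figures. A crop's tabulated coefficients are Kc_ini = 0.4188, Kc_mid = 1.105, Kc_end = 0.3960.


Approach: apply a simple seasonal average, Kc_avg = (Kc_ini + Kc_mid + Kc_end)/3.
Kc_avg = (0.4188 + 1.105 + 0.3960)/3 = 0.6399
Therefore the season-average crop coefficient = 0.6399.


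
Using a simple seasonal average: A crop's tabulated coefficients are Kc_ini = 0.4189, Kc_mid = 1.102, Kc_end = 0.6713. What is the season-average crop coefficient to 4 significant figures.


Approach: apply a simple seasonal average, Kc_avg = (Kc_ini + Kc_mid + Kc_end)/3.
Kc_avg = (0.4189 + 1.102 + 0.6713)/3 = 0.7307
Therefore the season-average crop coefficient = 0.7307.


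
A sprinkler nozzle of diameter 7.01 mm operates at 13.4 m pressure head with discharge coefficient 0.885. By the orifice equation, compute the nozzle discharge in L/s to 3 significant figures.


Approach: apply the orifice equation, Q = Cd*A*sqrt(2*g*h), A = pi*(d/2)^2.
A = pi*(7.01e-3/2)^2 = 3.8595e-05 m^2
Q = 0.885 * 3.8595e-05 * sqrt(2*9.81*13.4) * 1000 = 0.554 L/s
Therefore the nozzle discharge = 0.554 L/s.


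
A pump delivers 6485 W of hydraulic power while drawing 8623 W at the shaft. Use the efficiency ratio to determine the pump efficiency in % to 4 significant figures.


Approach: apply the efficiency ratio, eta = (P_out/P_in)*100.
eta = (6485 / 8623) * 100 = 75.21 %
Therefore the pump efficiency = 75.21 %.


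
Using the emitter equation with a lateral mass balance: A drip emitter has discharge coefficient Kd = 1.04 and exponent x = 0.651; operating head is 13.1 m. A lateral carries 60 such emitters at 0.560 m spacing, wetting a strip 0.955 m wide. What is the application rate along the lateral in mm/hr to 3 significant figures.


Approach: apply the emitter equation with a lateral mass balance, q = Kd*h^x; Q = n*q; rate = Q/(n*spacing*width).
Step 1 — single emitter flow (q = Kd*h^x):
  q = 1.04 * 13.1^0.651 = 5.5511 L/hr
Step 2 — total lateral flow: Q = 60 * 5.5511 = 333.06 L/hr
Step 3 — wetted area: A = 60 * 0.560 * 0.955 = 32.088 m^2
Step 4 — application rate: Q/A = 333.06/32.088 = 10.4 mm/hr
Therefore the application rate along the lateral = 10.4 mm/hr.


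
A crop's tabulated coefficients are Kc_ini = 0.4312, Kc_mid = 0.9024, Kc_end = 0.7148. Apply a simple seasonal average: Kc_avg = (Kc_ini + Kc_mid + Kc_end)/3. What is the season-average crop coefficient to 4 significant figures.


Kc_avg = (0.4312 + 0.9024 + 0.7148)/3 = 0.6828
Therefore the season-average crop coefficient = 0.6828.


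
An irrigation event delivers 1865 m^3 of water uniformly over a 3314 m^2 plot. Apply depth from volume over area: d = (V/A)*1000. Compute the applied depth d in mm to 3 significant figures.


d = (1865 / 3314) * 1000 = 563 mm
Therefore the applied depth d = 563 mm.


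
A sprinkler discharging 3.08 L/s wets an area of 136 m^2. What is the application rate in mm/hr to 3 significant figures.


Approach: apply the application rate relation, rate = (Q/A)*3600.
rate = (3.08 / 136) * 3600 = 81.5 mm/hr
Therefore the application rate = 81.5 mm/hr.


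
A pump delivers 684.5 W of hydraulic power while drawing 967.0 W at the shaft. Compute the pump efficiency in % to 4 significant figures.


Approach: apply the efficiency ratio, eta = (P_out/P_in)*100.
eta = (684.5 / 967.0) * 100 = 70.79 %
Therefore the pump efficiency = 70.79 %.


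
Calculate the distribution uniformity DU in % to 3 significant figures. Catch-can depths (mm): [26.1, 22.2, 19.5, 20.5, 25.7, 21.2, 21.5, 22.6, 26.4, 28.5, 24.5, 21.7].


Approach: apply the low-quarter distribution uniformity, DU = (mean of lowest quarter of readings / overall mean)*100.
sorted lowest 3 of 12: [19.5, 20.5, 21.2] -> mean = 20.400 mm
overall mean = 23.367 mm
DU = (20.400/23.367)*100 = 87.3 %
Therefore the distribution uniformity DU = 87.3 %.


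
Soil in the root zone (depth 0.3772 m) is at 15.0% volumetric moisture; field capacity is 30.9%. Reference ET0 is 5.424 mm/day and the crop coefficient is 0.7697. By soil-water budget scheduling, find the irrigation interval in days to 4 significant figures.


Approach: apply soil-water budget scheduling, SMD = (FC-theta)/100*depth*1000; ETc = ET0*Kc; interval = SMD/ETc.
Step 1 — soil moisture deficit:
  SMD = (30.9 - 15.0)/100 * 0.3772 * 1000 = 59.9748 mm
Step 2 — daily crop ET (ETc = ET0*Kc):
  ETc = 5.424 * 0.7697 = 4.17485 mm/day
Step 3 — irrigation interval (SMD/ETc):
  interval = 59.9748 / 4.17485 = 14.37 days
Therefore the irrigation interval = 14.37 days.


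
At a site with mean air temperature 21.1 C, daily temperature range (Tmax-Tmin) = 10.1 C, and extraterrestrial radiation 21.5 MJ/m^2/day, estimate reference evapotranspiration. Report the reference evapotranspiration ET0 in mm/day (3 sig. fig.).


Approach: apply the Hargreaves-Samani method, ET0 = 0.0023*(Tmean+17.8)*sqrt(Tmax-Tmin)*0.408*Ra.
ET0 = 0.0023*(21.1+17.8)*sqrt(10.1)*0.408*21.5 = 2.49 mm/day
Therefore the reference evapotranspiration ET0 = 2.49 mm/day.


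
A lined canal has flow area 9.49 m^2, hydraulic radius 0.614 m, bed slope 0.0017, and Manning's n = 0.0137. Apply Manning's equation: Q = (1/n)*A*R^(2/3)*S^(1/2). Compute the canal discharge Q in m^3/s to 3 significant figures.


Q = (1/0.0137) * 9.49 * 0.614^(2/3) * 0.0017^(1/2) = 20.6 m^3/s
Therefore the canal discharge Q = 20.6 m^3/s.


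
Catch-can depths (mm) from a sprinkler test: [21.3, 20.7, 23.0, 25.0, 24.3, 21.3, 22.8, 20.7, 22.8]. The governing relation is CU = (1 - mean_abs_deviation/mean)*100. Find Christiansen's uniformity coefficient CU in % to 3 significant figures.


mean = 22.433 mm
mean |d_i - mean| = 1.2741 mm
CU = (1 - 1.2741/22.433)*100 = 94.3 %
Therefore Christiansen's uniformity coefficient CU = 94.3 %.


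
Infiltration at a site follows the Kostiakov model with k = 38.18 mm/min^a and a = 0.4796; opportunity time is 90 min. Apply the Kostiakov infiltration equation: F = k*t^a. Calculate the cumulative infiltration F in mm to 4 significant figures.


F = 38.18 * 90^0.4796 = 330.4 mm
Therefore the cumulative infiltration F = 330.4 mm.


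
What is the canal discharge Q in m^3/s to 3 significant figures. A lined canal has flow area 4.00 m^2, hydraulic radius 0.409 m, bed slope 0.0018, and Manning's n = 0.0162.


Approach: apply Manning's equation, Q = (1/n)*A*R^(2/3)*S^(1/2).
Q = (1/0.0162) * 4.00 * 0.409^(2/3) * 0.0018^(1/2) = 5.77 m^3/s
Therefore the canal discharge Q = 5.77 m^3/s.


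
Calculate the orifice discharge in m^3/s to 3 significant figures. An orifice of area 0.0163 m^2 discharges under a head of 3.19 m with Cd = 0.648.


Approach: apply the orifice equation, Q = Cd*A*sqrt(2*g*h).
Q = 0.648 * 0.0163 * sqrt(2*9.81*3.19) = 0.0836 m^3/s
Therefore the orifice discharge = 0.0836 m^3/s.


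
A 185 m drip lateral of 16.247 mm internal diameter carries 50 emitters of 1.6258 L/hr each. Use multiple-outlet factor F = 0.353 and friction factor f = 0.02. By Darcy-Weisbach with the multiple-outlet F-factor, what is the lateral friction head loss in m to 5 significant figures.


Approach: apply Darcy-Weisbach with the multiple-outlet F-factor, Q = n*q/(3600*1000) m^3/s; v = Q/A; hf = F*f*(L/D)*(v^2/(2g)).
Q = 50*1.6258/(3600*1000) = 2.258056e-05 m^3/s
A = pi*(16.247e-3/2)^2 = 2.073176e-04 m^2, so v = Q/A = 0.1089177 m/s
hf = 0.353*0.02*(185/0.016247)*(0.1089177^2/(2*9.81)) = 0.048607 m
Therefore the lateral friction head loss = 0.048607 m.


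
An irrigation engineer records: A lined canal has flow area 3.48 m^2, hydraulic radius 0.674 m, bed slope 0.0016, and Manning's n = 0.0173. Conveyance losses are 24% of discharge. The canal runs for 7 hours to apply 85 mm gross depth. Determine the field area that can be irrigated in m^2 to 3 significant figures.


Approach: apply Manning's equation with a conveyance and depth budget, Q = (1/n)*A*R^(2/3)*S^(1/2); Q_field = Q*(1-loss); Area = Q_field*t/(d/1000).
Step 1 — canal discharge (Manning's equation):
  Q = (1/0.0173) * 3.48 * 0.674^(2/3) * 0.0016^(1/2) = 6.1854 m^3/s
Step 2 — delivered flow: Q_field = 6.1854*(1 - 24/100) = 4.7009 m^3/s
Step 3 — volume delivered: V = 4.7009 * 7*3600 = 118460 m^3
Step 4 — area served: A = V / (depth/1000) = 118460 / 0.085 = 1390000 m^2
Therefore the field area that can be irrigated = 1390000 m^2.
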